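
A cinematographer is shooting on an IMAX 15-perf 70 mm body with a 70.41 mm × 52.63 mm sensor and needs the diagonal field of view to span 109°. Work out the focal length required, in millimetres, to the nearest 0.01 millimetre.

Sensor diagonal = √(70.41² + 52.63²) = √7727.4850 ≈ 87.9061 mm.
From α = 2·arctan(d/2f) we get f = d / (2·tan(α/2)).
With d = 87.9061 mm and α/2 = 54.5°, tan(α/2) ≈ 1.40195, so f ≈ 87.9061 / 2.80390 ≈ 31.3514 mm.

31.35 mm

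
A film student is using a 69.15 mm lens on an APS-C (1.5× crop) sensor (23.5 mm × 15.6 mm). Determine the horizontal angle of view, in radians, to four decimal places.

0.3366 rad

Angle of view α = 2·arctan(w/2f) with w = 23.5 mm and f = 69.15 mm.
w/2f = 0.16992; arctan(0.16992) ≈ 0.1683 rad, so α ≈ 0.3366 rad.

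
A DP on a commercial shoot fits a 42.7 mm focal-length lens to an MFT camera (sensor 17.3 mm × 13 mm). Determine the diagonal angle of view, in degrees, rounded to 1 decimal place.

Sensor diagonal = √(17.3² + 13²) = √468.2900 ≈ 21.6400 mm.
Angle of view α = 2·arctan(d/2f) with d = 21.6400 mm and f = 42.7 mm.
d/2f = 0.25340; arctan(0.25340) ≈ 14.2192°, so α ≈ 28.4384°.

28.4°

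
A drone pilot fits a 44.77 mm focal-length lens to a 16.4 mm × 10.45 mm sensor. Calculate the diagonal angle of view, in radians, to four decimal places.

0.4277 rad

Sensor diagonal = √(16.4² + 10.45²) = √378.1625 ≈ 19.4464 mm.
Angle of view α = 2·arctan(d/2f) with d = 19.4464 mm and f = 44.77 mm.
d/2f = 0.21718; arctan(0.21718) ≈ 0.2139 rad, so α ≈ 0.4277 rad.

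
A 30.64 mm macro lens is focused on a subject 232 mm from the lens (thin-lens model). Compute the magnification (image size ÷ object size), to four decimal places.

Thin lens: 1/f = 1/dₒ + 1/dᵢ → 1/dᵢ = 1/30.64 − 1/232 = 0.0283267 mm⁻¹, so dᵢ ≈ 35.3023 mm.
Magnification m = dᵢ/dₒ = 35.3023/232 ≈ 0.15217.

0.1522×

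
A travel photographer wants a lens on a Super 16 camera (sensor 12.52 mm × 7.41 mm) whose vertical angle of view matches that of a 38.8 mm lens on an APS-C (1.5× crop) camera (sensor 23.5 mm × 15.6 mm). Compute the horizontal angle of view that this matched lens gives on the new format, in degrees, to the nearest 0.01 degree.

37.52°

Equal vertical AOV ⇒ f₂ = f₁ · 7.41/15.6 = 38.8 × 0.47500 ≈ 18.4300 mm.
Horizontal AOV on the new format = 2·arctan(12.52 / (2 × 18.4300)) = 2·arctan(0.33966) ≈ 37.5215°.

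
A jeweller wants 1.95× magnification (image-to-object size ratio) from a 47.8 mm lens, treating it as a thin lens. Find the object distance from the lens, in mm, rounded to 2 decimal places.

72.31 mm

With m = dᵢ/dₒ and 1/f = 1/dₒ + 1/dᵢ, substituting dᵢ = m·dₒ gives 1/f = (1 + 1/m)/dₒ, hence dₒ = f·(1 + 1/m).
dₒ = 47.8 × (1 + 1/1.95) = 47.8 × 1.51282 ≈ 72.313 mm.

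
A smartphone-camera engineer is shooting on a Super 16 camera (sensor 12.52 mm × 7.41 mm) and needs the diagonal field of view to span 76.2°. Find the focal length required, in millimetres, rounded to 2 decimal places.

9.28 mm

Sensor diagonal = √(12.52² + 7.41²) = √211.6585 ≈ 14.5485 mm.
From α = 2·arctan(d/2f) we get f = d / (2·tan(α/2)).
With d = 14.5485 mm and α/2 = 38.1°, tan(α/2) ≈ 0.78410, so f ≈ 14.5485 / 1.56820 ≈ 9.2772 mm.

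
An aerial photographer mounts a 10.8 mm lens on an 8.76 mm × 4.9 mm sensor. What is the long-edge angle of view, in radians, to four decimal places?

0.7706 rad

Angle of view α = 2·arctan(w/2f) with w = 8.76 mm and f = 10.8 mm.
w/2f = 0.40556; arctan(0.40556) ≈ 0.3853 rad, so α ≈ 0.7706 rad.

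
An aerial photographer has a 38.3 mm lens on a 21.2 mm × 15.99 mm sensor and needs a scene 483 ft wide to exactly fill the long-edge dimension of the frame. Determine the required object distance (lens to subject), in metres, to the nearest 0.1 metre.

266.0 m

W: 483 ft × 304.8 mm/ft = 147218.40 mm.
Magnification m = w/W = dᵢ/dₒ; combined with 1/f = 1/dₒ + 1/dᵢ this gives dₒ = f·(1 + W/w).
dₒ = 38.3 mm × (1 + 147218/21.2) = 38.3 × 6945.2639 ≈ 266003.608 mm = 266.004 m.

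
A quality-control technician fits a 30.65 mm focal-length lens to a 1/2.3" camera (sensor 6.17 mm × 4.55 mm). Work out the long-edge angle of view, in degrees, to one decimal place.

11.5°

Angle of view α = 2·arctan(w/2f) with w = 6.17 mm and f = 30.65 mm.
w/2f = 0.10065; arctan(0.10065) ≈ 5.7476°, so α ≈ 11.4952°.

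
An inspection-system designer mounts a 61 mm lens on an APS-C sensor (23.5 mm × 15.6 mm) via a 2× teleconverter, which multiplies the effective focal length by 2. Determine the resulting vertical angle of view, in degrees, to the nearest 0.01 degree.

7.32°

Effective focal length f = 61 × 2 = 122 mm.
α = 2·arctan(15.6 / (2 × 122)) = 2·arctan(0.06393) ≈ 7.3164°.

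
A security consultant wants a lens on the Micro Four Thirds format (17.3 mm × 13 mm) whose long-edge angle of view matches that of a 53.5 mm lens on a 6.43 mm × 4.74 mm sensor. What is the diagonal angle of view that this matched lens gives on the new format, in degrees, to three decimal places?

8.598°

Equal long-edge AOV ⇒ f₂ = f₁ · 17.3/6.43 = 53.5 × 2.69051 ≈ 143.9425 mm.
Sensor diagonal = √(17.3² + 13²) = √468.2900 ≈ 21.6400 mm.
Diagonal AOV on the new format = 2·arctan(21.6400 / (2 × 143.9425)) = 2·arctan(0.07517) ≈ 8.5976°.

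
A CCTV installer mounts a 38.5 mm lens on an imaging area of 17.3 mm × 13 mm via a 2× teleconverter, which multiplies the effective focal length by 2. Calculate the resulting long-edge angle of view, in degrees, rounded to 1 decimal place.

Effective focal length f = 38.5 × 2 = 77 mm.
α = 2·arctan(17.3 / (2 × 77)) = 2·arctan(0.11234) ≈ 12.8192°.

12.8°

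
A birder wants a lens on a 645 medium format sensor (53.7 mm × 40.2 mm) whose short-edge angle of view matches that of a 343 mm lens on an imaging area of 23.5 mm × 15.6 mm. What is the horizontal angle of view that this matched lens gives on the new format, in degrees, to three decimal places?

3.480°

Equal short-edge AOV ⇒ f₂ = f₁ · 40.2/15.6 = 343 × 2.57692 ≈ 883.8846 mm.
Horizontal AOV on the new format = 2·arctan(53.7 / (2 × 883.8846)) = 2·arctan(0.03038) ≈ 3.4799°.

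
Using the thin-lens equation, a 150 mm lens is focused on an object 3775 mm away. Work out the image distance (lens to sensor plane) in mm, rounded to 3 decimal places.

156.207 mm

1/dᵢ = 1/f − 1/dₒ = 1/150 − 1/3775 = 0.0064018 mm⁻¹.
dᵢ = 1/0.0064018 ≈ 156.2069 mm.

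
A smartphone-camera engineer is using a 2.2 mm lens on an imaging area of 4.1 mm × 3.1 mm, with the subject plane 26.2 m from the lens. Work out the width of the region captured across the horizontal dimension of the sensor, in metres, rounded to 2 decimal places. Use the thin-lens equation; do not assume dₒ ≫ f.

dₒ: 26.2 m = 26200 mm.
Similar triangles through the lens centre give W/dₒ = w/dᵢ; with 1/f = 1/dₒ + 1/dᵢ this gives W = w·(dₒ − f)/f.
W = 4.1 mm × (26200 − 2.2) / 2.2 = 4.1 × 11908.0909 ≈ 48823.173 mm = 48.8232 m.

48.82 m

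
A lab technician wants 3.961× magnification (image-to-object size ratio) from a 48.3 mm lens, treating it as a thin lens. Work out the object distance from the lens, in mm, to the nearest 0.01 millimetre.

With m = dᵢ/dₒ and 1/f = 1/dₒ + 1/dᵢ, substituting dᵢ = m·dₒ gives 1/f = (1 + 1/m)/dₒ, hence dₒ = f·(1 + 1/m).
dₒ = 48.3 × (1 + 1/3.961) = 48.3 × 1.25246 ≈ 60.494 mm.

60.49 mm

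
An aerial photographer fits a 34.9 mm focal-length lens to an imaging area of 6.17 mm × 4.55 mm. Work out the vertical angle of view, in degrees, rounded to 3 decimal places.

Angle of view α = 2·arctan(h/2f) with h = 4.55 mm and f = 34.9 mm.
h/2f = 0.06519; arctan(0.06519) ≈ 3.7296°, so α ≈ 7.4592°.

7.459°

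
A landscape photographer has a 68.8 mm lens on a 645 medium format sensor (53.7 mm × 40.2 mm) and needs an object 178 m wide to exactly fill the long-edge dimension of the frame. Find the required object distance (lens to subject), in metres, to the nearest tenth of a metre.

W: 178 m = 178000 mm.
Magnification m = w/W = dᵢ/dₒ; combined with 1/f = 1/dₒ + 1/dᵢ this gives dₒ = f·(1 + W/w).
dₒ = 68.8 mm × (1 + 178000/53.7) = 68.8 × 3315.7114 ≈ 228120.942 mm = 228.121 m.

228.1 m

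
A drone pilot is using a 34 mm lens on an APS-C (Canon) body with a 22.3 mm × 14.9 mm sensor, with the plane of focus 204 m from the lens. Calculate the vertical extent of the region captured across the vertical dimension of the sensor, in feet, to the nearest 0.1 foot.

dₒ: 204 m = 204000 mm.
Similar triangles through the lens centre give W/dₒ = h/dᵢ; with 1/f = 1/dₒ + 1/dᵢ this gives W = h·(dₒ − f)/f.
W = 14.9 mm × (204000 − 34) / 34 = 14.9 × 5999.0000 ≈ 89385.100 mm = 89385.100/304.8 ft = 293.258 ft.

293.3 ft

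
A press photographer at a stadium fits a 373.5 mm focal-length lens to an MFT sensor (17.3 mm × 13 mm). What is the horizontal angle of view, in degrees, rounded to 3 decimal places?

2.653°

Angle of view α = 2·arctan(w/2f) with w = 17.3 mm and f = 373.5 mm.
w/2f = 0.02316; arctan(0.02316) ≈ 1.3267°, so α ≈ 2.6534°.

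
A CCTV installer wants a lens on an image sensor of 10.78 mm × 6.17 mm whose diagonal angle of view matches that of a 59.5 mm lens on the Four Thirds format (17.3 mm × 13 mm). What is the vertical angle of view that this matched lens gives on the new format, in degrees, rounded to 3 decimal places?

10.323°

Sensor diagonal = √(17.3² + 13²) = √468.2900 ≈ 21.6400 mm.
Sensor diagonal = √(10.78² + 6.17²) = √154.2773 ≈ 12.4208 mm.
Equal diagonal AOV ⇒ f₂ = f₁ · 12.4208/21.6400 = 59.5 × 0.57398 ≈ 34.1516 mm.
Vertical AOV on the new format = 2·arctan(6.17 / (2 × 34.1516)) = 2·arctan(0.09033) ≈ 10.3233°.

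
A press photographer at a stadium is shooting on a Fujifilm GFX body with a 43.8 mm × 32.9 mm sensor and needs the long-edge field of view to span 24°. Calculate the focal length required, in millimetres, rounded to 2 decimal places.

103.03 mm

From α = 2·arctan(w/2f) we get f = w / (2·tan(α/2)).
With w = 43.8 mm and α/2 = 12°, tan(α/2) ≈ 0.21256, so f ≈ 43.8 / 0.42511 ≈ 103.0314 mm.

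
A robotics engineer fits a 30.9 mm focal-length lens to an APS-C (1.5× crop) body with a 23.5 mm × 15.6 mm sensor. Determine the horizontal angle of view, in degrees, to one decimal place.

Angle of view α = 2·arctan(w/2f) with w = 23.5 mm and f = 30.9 mm.
w/2f = 0.38026; arctan(0.38026) ≈ 20.8198°, so α ≈ 41.6395°.

41.6°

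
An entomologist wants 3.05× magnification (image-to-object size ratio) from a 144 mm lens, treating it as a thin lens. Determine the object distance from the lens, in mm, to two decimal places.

With m = dᵢ/dₒ and 1/f = 1/dₒ + 1/dᵢ, substituting dᵢ = m·dₒ gives 1/f = (1 + 1/m)/dₒ, hence dₒ = f·(1 + 1/m).
dₒ = 144 × (1 + 1/3.05) = 144 × 1.32787 ≈ 191.213 mm.

191.21 mm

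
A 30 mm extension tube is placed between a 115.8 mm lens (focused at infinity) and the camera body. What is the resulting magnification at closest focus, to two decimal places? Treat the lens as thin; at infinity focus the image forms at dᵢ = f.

The tube moves the image plane from f to f + e, so dᵢ = 115.8 + 30 = 145.8 mm. Focus is achieved when 1/f = 1/dₒ + 1/dᵢ, giving dₒ = 1/(1/f − 1/(f+e)).
Magnification m = dᵢ/dₒ = (f+e)·(1/f − 1/(f+e)) = e/f = 30/115.8 ≈ 0.2591.

0.26×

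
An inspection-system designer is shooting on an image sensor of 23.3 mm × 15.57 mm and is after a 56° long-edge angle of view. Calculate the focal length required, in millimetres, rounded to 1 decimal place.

From α = 2·arctan(w/2f) we get f = w / (2·tan(α/2)).
With w = 23.3 mm and α/2 = 28°, tan(α/2) ≈ 0.53171, so f ≈ 23.3 / 1.06342 ≈ 21.9105 mm.

21.9 mm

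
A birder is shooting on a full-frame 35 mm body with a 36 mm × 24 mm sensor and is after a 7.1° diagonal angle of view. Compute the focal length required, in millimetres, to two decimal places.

Sensor diagonal = √(36² + 24²) = √1872.0000 ≈ 43.2666 mm.
From α = 2·arctan(d/2f) we get f = d / (2·tan(α/2)).
With d = 43.2666 mm and α/2 = 3.55°, tan(α/2) ≈ 0.06204, so f ≈ 43.2666 / 0.12408 ≈ 348.7072 mm.

348.71 mm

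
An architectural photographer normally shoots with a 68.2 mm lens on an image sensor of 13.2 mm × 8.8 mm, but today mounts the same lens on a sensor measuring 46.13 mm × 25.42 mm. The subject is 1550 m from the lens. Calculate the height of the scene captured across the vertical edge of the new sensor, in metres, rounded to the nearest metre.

578 m

The focal length stays 68.2 mm; the relevant sensor dimension is now h = 25.42 mm. Object distance dₒ = 1550 m = 1.55e+06 mm.
Thin-lens field height W = h·(dₒ − f)/f = 25.42 × (1.55e+06 − 68.2)/68.2 ≈ 577701.853 mm = 577.702 m.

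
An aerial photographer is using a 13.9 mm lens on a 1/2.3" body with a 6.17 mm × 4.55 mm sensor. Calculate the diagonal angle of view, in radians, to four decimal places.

0.5382 rad

Sensor diagonal = √(6.17² + 4.55²) = √58.7714 ≈ 7.6663 mm.
Angle of view α = 2·arctan(d/2f) with d = 7.6663 mm and f = 13.9 mm.
d/2f = 0.27576; arctan(0.27576) ≈ 0.2691 rad, so α ≈ 0.5382 rad.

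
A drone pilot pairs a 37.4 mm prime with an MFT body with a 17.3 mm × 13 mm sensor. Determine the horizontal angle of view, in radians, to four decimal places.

0.4546 rad

Angle of view α = 2·arctan(w/2f) with w = 17.3 mm and f = 37.4 mm.
w/2f = 0.23128; arctan(0.23128) ≈ 0.2273 rad, so α ≈ 0.4546 rad.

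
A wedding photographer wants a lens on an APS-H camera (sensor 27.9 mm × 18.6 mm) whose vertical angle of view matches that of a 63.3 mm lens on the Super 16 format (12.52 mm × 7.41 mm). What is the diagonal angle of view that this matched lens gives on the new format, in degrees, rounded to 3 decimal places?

12.047°

Equal vertical AOV ⇒ f₂ = f₁ · 18.6/7.41 = 63.3 × 2.51012 ≈ 158.8907 mm.
Sensor diagonal = √(27.9² + 18.6²) = √1124.3700 ≈ 33.5316 mm.
Diagonal AOV on the new format = 2·arctan(33.5316 / (2 × 158.8907)) = 2·arctan(0.10552) ≈ 12.0469°.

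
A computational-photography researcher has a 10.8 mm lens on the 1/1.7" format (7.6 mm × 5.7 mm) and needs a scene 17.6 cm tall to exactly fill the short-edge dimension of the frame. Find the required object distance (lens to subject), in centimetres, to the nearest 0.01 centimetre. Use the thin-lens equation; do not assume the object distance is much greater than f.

W: 17.6 cm = 176 mm.
Magnification m = h/W = dᵢ/dₒ; combined with 1/f = 1/dₒ + 1/dᵢ this gives dₒ = f·(1 + W/h).
dₒ = 10.8 mm × (1 + 176/5.7) = 10.8 × 31.8772 ≈ 344.274 mm = 34.4274 cm.

34.43 cm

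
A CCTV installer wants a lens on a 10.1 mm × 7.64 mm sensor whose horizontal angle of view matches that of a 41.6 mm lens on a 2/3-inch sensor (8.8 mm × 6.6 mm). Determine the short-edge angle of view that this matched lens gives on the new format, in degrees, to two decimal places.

Equal horizontal AOV ⇒ f₂ = f₁ · 10.1/8.8 = 41.6 × 1.14773 ≈ 47.7455 mm.
Short-edge AOV on the new format = 2·arctan(7.64 / (2 × 47.7455)) = 2·arctan(0.08001) ≈ 9.1487°.

9.15°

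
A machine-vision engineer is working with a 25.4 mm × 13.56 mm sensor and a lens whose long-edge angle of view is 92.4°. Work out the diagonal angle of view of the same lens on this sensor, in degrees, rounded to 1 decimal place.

99.5°

From the long-edge AOV: f = 25.4 / (2·tan(46.2°)) = 25.4 / 2.08558 ≈ 12.1789 mm.
Sensor diagonal = √(25.4² + 13.56²) = √829.0336 ≈ 28.7929 mm.
Diagonal AOV = 2·arctan(28.7929 / (2 × 12.1789)) = 2·arctan(1.18209) ≈ 99.5401°.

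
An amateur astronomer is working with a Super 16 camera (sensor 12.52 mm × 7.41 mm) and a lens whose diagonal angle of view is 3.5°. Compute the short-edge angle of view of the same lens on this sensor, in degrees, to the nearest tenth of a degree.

1.8°

Sensor diagonal = √(12.52² + 7.41²) = √211.6585 ≈ 14.5485 mm.
From the diagonal AOV: f = 14.5485 / (2·tan(1.75°)) = 14.5485 / 0.06111 ≈ 238.0879 mm.
Short-edge AOV = 2·arctan(7.41 / (2 × 238.0879)) = 2·arctan(0.01556) ≈ 1.7831°.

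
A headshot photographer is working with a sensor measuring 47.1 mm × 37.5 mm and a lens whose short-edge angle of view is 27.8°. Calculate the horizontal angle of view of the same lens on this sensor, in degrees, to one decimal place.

34.5°

From the short-edge AOV: f = 37.5 / (2·tan(13.9°)) = 37.5 / 0.49495 ≈ 75.7652 mm.
Horizontal AOV = 2·arctan(47.1 / (2 × 75.7652)) = 2·arctan(0.31083) ≈ 34.5335°.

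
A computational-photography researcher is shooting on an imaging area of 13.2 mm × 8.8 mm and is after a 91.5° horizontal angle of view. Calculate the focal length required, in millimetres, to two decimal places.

From α = 2·arctan(w/2f) we get f = w / (2·tan(α/2)).
With w = 13.2 mm and α/2 = 45.75°, tan(α/2) ≈ 1.02653, so f ≈ 13.2 / 2.05306 ≈ 6.4294 mm.

6.43 mm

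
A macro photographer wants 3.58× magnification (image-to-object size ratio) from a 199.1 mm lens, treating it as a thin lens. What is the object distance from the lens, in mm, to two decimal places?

254.71 mm

With m = dᵢ/dₒ and 1/f = 1/dₒ + 1/dᵢ, substituting dᵢ = m·dₒ gives 1/f = (1 + 1/m)/dₒ, hence dₒ = f·(1 + 1/m).
dₒ = 199.1 × (1 + 1/3.58) = 199.1 × 1.27933 ≈ 254.715 mm.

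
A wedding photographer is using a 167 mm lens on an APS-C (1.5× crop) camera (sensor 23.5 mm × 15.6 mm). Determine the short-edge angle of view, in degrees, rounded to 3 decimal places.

Angle of view α = 2·arctan(h/2f) with h = 15.6 mm and f = 167 mm.
h/2f = 0.04671; arctan(0.04671) ≈ 2.6741°, so α ≈ 5.3483°.

5.348°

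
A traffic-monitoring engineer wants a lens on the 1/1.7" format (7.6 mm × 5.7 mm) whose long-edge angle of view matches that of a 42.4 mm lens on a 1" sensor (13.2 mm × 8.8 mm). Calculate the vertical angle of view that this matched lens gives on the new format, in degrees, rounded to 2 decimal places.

13.32°

Equal long-edge AOV ⇒ f₂ = f₁ · 7.6/13.2 = 42.4 × 0.57576 ≈ 24.4121 mm.
Vertical AOV on the new format = 2·arctan(5.7 / (2 × 24.4121)) = 2·arctan(0.11675) ≈ 13.3177°.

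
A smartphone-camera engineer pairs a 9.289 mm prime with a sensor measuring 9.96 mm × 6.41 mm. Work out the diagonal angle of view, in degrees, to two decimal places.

Sensor diagonal = √(9.96² + 6.41²) = √140.2897 ≈ 11.8444 mm.
Angle of view α = 2·arctan(d/2f) with d = 11.8444 mm and f = 9.289 mm.
d/2f = 0.63755; arctan(0.63755) ≈ 32.5195°, so α ≈ 65.0391°.

65.04°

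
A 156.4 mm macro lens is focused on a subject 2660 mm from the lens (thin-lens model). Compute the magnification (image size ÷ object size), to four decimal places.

Thin lens: 1/f = 1/dₒ + 1/dᵢ → 1/dᵢ = 1/156.4 − 1/2660 = 0.0060179 mm⁻¹, so dᵢ ≈ 166.1703 mm.
Magnification m = dᵢ/dₒ = 166.1703/2660 ≈ 0.06247.

0.0625×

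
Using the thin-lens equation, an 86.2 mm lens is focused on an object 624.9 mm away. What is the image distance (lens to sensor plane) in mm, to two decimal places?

1/dᵢ = 1/f − 1/dₒ = 1/86.2 − 1/624.9 = 0.0100007 mm⁻¹.
dᵢ = 1/0.0100007 ≈ 99.9933 mm.

99.99 mm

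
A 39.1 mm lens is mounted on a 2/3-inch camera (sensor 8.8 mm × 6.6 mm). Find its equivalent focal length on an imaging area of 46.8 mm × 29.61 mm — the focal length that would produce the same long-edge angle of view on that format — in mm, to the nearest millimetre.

208 mm

Equal angle of view means equal width/f ratio, so f₂ = f₁ · (width₂/width₁) = 39.1 × 46.8/8.8.
f₂ = 39.1 × 5.31818 ≈ 207.941 mm.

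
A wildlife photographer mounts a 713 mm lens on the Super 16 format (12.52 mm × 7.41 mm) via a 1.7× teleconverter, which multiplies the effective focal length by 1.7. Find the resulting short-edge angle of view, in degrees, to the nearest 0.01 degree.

Effective focal length f = 713 × 1.7 = 1212.1 mm.
α = 2·arctan(7.41 / (2 × 1212.1)) = 2·arctan(0.00306) ≈ 0.3503°.

0.35°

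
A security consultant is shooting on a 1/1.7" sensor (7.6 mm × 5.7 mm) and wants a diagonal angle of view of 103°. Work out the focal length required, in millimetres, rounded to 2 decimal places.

3.78 mm

Sensor diagonal = √(7.6² + 5.7²) = √90.2500 ≈ 9.5000 mm.
From α = 2·arctan(d/2f) we get f = d / (2·tan(α/2)).
With d = 9.5000 mm and α/2 = 51.5°, tan(α/2) ≈ 1.25717, so f ≈ 9.5000 / 2.51434 ≈ 3.7783 mm.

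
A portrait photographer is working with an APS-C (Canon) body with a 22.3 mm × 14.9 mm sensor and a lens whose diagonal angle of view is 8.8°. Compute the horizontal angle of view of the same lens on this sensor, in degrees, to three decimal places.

7.321°

Sensor diagonal = √(22.3² + 14.9²) = √719.3000 ≈ 26.8198 mm.
From the diagonal AOV: f = 26.8198 / (2·tan(4.4°)) = 26.8198 / 0.15389 ≈ 174.2770 mm.
Horizontal AOV = 2·arctan(22.3 / (2 × 174.2770)) = 2·arctan(0.06398) ≈ 7.3214°.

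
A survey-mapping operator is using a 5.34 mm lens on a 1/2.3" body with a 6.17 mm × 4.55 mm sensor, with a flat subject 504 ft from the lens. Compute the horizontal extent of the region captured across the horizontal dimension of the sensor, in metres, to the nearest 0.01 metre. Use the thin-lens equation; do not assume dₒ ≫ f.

dₒ: 504 ft × 304.8 mm/ft = 153619.20 mm.
Similar triangles through the lens centre give W/dₒ = w/dᵢ; with 1/f = 1/dₒ + 1/dᵢ this gives W = w·(dₒ − f)/f.
W = 6.17 mm × (153619 − 5.34) / 5.34 = 6.17 × 28766.6395 ≈ 177490.166 mm = 177.49 m.

177.49 m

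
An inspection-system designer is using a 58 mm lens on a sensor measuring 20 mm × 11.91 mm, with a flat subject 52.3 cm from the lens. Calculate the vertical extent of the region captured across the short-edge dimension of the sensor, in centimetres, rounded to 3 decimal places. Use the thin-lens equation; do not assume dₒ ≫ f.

9.549 cm

dₒ: 52.3 cm = 523 mm.
Similar triangles through the lens centre give W/dₒ = h/dᵢ; with 1/f = 1/dₒ + 1/dᵢ this gives W = h·(dₒ − f)/f.
W = 11.91 mm × (523 − 58) / 58 = 11.91 × 8.0172 ≈ 95.485 mm = 9.54853 cm.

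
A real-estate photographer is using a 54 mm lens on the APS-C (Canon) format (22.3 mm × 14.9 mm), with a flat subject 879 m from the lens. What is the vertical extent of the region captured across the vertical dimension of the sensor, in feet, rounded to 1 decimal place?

dₒ: 879 m = 879000 mm.
Similar triangles through the lens centre give W/dₒ = h/dᵢ; with 1/f = 1/dₒ + 1/dᵢ this gives W = h·(dₒ − f)/f.
W = 14.9 mm × (879000 − 54) / 54 = 14.9 × 16276.7778 ≈ 242523.989 mm = 242523.989/304.8 ft = 795.682 ft.

795.7 ft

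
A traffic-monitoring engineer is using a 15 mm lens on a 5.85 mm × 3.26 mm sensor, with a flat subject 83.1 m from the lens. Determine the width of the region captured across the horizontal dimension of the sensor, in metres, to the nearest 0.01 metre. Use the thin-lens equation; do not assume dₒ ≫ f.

32.40 m

dₒ: 83.1 m = 83100 mm.
Similar triangles through the lens centre give W/dₒ = w/dᵢ; with 1/f = 1/dₒ + 1/dᵢ this gives W = w·(dₒ − f)/f.
W = 5.85 mm × (83100 − 15) / 15 = 5.85 × 5539.0000 ≈ 32403.150 mm = 32.4031 m.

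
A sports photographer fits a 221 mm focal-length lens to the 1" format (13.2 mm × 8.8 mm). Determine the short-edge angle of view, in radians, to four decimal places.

Angle of view α = 2·arctan(h/2f) with h = 8.8 mm and f = 221 mm.
h/2f = 0.01991; arctan(0.01991) ≈ 0.0199 rad, so α ≈ 0.0398 rad.

0.0398 rad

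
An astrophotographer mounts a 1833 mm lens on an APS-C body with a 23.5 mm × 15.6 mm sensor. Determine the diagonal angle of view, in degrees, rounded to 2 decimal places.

Sensor diagonal = √(23.5² + 15.6²) = √795.6100 ≈ 28.2066 mm.
Angle of view α = 2·arctan(d/2f) with d = 28.2066 mm and f = 1833 mm.
d/2f = 0.00769; arctan(0.00769) ≈ 0.4408°, so α ≈ 0.8817°.

0.88°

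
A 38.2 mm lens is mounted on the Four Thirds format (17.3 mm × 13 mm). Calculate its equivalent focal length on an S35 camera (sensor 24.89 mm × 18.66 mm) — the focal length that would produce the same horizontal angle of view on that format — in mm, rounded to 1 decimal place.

55.0 mm

Equal angle of view means equal width/f ratio, so f₂ = f₁ · (width₂/width₁) = 38.2 × 24.89/17.3.
f₂ = 38.2 × 1.43873 ≈ 54.959 mm.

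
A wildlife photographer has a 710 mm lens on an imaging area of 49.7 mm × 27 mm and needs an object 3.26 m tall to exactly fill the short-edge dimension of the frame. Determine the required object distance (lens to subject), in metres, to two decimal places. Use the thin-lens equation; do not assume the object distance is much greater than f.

86.44 m

W: 3.26 m = 3260 mm.
Magnification m = h/W = dᵢ/dₒ; combined with 1/f = 1/dₒ + 1/dᵢ this gives dₒ = f·(1 + W/h).
dₒ = 710 mm × (1 + 3260/27) = 710 × 121.7407 ≈ 86435.926 mm = 86.4359 m.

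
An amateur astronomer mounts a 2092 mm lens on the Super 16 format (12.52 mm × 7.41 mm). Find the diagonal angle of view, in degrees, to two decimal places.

0.40°

Sensor diagonal = √(12.52² + 7.41²) = √211.6585 ≈ 14.5485 mm.
Angle of view α = 2·arctan(d/2f) with d = 14.5485 mm and f = 2092 mm.
d/2f = 0.00348; arctan(0.00348) ≈ 0.1992°, so α ≈ 0.3985°.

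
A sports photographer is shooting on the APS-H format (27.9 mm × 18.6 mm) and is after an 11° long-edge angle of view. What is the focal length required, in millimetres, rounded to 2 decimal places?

From α = 2·arctan(w/2f) we get f = w / (2·tan(α/2)).
With w = 27.9 mm and α/2 = 5.5°, tan(α/2) ≈ 0.09629, so f ≈ 27.9 / 0.19258 ≈ 144.8763 mm.

144.88 mm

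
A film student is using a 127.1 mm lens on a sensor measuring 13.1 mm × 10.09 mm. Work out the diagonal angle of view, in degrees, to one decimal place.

Sensor diagonal = √(13.1² + 10.09²) = √273.4181 ≈ 16.5354 mm.
Angle of view α = 2·arctan(d/2f) with d = 16.5354 mm and f = 127.1 mm.
d/2f = 0.06505; arctan(0.06505) ≈ 3.7218°, so α ≈ 7.4435°.

7.4°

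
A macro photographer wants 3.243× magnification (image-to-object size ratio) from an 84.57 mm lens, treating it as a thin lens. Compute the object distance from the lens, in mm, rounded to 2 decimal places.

With m = dᵢ/dₒ and 1/f = 1/dₒ + 1/dᵢ, substituting dᵢ = m·dₒ gives 1/f = (1 + 1/m)/dₒ, hence dₒ = f·(1 + 1/m).
dₒ = 84.57 × (1 + 1/3.243) = 84.57 × 1.30836 ≈ 110.648 mm.

110.65 mm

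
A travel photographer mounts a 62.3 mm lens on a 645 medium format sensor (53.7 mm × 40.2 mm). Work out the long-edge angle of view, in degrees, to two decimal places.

Angle of view α = 2·arctan(w/2f) with w = 53.7 mm and f = 62.3 mm.
w/2f = 0.43098; arctan(0.43098) ≈ 23.3150°, so α ≈ 46.6301°.

46.63°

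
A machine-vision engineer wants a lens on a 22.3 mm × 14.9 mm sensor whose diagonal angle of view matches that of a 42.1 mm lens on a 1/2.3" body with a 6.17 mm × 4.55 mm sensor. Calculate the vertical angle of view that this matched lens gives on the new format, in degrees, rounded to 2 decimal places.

5.79°

Sensor diagonal = √(6.17² + 4.55²) = √58.7714 ≈ 7.6663 mm.
Sensor diagonal = √(22.3² + 14.9²) = √719.3000 ≈ 26.8198 mm.
Equal diagonal AOV ⇒ f₂ = f₁ · 26.8198/7.6663 = 42.1 × 3.49842 ≈ 147.2835 mm.
Vertical AOV on the new format = 2·arctan(14.9 / (2 × 147.2835)) = 2·arctan(0.05058) ≈ 5.7914°.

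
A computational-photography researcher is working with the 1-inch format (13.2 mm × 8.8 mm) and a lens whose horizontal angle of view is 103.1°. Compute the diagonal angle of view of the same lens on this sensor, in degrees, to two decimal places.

113.10°

From the horizontal AOV: f = 13.2 / (2·tan(51.55°)) = 13.2 / 2.51885 ≈ 5.2405 mm.
Sensor diagonal = √(13.2² + 8.8²) = √251.6800 ≈ 15.8644 mm.
Diagonal AOV = 2·arctan(15.8644 / (2 × 5.2405)) = 2·arctan(1.51364) ≈ 113.0979°.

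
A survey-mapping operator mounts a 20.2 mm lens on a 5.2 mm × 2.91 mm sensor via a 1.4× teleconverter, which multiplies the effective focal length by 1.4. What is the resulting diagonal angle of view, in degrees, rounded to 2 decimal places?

12.03°

Effective focal length f = 20.2 × 1.4 = 28.28 mm.
Sensor diagonal = √(5.2² + 2.91²) = √35.5081 ≈ 5.9589 mm.
α = 2·arctan(5.959 / (2 × 28.28)) = 2·arctan(0.10535) ≈ 12.0284°.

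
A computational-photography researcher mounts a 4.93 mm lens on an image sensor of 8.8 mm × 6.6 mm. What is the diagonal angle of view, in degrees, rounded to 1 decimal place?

Sensor diagonal = √(8.8² + 6.6²) = √121.0000 ≈ 11.0000 mm.
Angle of view α = 2·arctan(d/2f) with d = 11.0000 mm and f = 4.93 mm.
d/2f = 1.11562; arctan(1.11562) ≈ 48.1281°, so α ≈ 96.2562°.

96.3°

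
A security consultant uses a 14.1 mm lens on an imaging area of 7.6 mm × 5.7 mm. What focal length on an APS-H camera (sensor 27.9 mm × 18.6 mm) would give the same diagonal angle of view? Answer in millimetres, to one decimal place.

Sensor diagonal = √(7.6² + 5.7²) = √90.2500 ≈ 9.5000 mm.
Sensor diagonal = √(27.9² + 18.6²) = √1124.3700 ≈ 33.5316 mm.
Equal angle of view means equal diagonal/f ratio, so f₂ = f₁ · (diagonal₂/diagonal₁) = 14.1 × 33.5316/9.5000.
f₂ = 14.1 × 3.52964 ≈ 49.768 mm.

49.8 mm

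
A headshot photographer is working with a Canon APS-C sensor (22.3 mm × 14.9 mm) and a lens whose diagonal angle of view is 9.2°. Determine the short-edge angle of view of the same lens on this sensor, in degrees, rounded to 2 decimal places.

Sensor diagonal = √(22.3² + 14.9²) = √719.3000 ≈ 26.8198 mm.
From the diagonal AOV: f = 26.8198 / (2·tan(4.6°)) = 26.8198 / 0.16092 ≈ 166.6692 mm.
Short-edge AOV = 2·arctan(14.9 / (2 × 166.6692)) = 2·arctan(0.04470) ≈ 5.1188°.

5.12°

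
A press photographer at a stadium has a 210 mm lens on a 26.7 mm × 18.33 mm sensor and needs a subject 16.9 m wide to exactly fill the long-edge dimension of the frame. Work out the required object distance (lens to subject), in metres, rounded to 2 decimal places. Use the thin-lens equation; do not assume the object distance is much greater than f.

133.13 m

W: 16.9 m = 16900 mm.
Magnification m = w/W = dᵢ/dₒ; combined with 1/f = 1/dₒ + 1/dᵢ this gives dₒ = f·(1 + W/w).
dₒ = 210 mm × (1 + 16900/26.7) = 210 × 633.9588 ≈ 133131.348 mm = 133.131 m.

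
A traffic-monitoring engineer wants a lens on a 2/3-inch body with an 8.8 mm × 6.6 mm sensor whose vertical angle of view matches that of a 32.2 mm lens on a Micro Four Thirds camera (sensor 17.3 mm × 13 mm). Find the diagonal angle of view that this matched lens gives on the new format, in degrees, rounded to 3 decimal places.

37.190°

Equal vertical AOV ⇒ f₂ = f₁ · 6.6/13 = 32.2 × 0.50769 ≈ 16.3477 mm.
Sensor diagonal = √(8.8² + 6.6²) = √121.0000 ≈ 11.0000 mm.
Diagonal AOV on the new format = 2·arctan(11.0000 / (2 × 16.3477)) = 2·arctan(0.33644) ≈ 37.1899°.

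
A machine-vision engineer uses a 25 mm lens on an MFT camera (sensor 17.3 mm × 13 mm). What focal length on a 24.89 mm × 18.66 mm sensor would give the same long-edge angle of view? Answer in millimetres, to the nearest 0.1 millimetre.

Equal angle of view means equal width/f ratio, so f₂ = f₁ · (width₂/width₁) = 25 × 24.89/17.3.
f₂ = 25 × 1.43873 ≈ 35.968 mm.

36.0 mm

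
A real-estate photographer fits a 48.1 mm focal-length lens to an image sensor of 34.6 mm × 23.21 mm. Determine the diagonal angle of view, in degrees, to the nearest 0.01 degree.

Sensor diagonal = √(34.6² + 23.21²) = √1735.8641 ≈ 41.6637 mm.
Angle of view α = 2·arctan(d/2f) with d = 41.6637 mm and f = 48.1 mm.
d/2f = 0.43309; arctan(0.43309) ≈ 23.4172°, so α ≈ 46.8344°.

46.83°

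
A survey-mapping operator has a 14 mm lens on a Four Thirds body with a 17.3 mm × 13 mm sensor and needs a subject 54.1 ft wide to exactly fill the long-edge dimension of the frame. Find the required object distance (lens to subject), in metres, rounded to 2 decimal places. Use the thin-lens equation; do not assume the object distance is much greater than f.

13.36 m

W: 54.1 ft × 304.8 mm/ft = 16489.68 mm.
Magnification m = w/W = dᵢ/dₒ; combined with 1/f = 1/dₒ + 1/dᵢ this gives dₒ = f·(1 + W/w).
dₒ = 14 mm × (1 + 16489.7/17.3) = 14 × 954.1607 ≈ 13358.249 mm = 13.3582 m.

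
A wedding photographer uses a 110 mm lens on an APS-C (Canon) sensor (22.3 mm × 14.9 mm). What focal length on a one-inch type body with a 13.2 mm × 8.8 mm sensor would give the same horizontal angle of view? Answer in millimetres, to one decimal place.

Equal angle of view means equal width/f ratio, so f₂ = f₁ · (width₂/width₁) = 110 × 13.2/22.3.
f₂ = 110 × 0.59193 ≈ 65.112 mm.

65.1 mm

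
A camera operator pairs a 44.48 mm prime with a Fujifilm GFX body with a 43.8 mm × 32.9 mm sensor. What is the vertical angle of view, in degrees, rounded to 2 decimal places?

Angle of view α = 2·arctan(h/2f) with h = 32.9 mm and f = 44.48 mm.
h/2f = 0.36983; arctan(0.36983) ≈ 20.2959°, so α ≈ 40.5917°.

40.59°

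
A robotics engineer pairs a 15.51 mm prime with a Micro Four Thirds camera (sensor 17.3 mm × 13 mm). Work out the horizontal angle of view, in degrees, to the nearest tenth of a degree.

58.3°

Angle of view α = 2·arctan(w/2f) with w = 17.3 mm and f = 15.51 mm.
w/2f = 0.55770; arctan(0.55770) ≈ 29.1486°, so α ≈ 58.2972°.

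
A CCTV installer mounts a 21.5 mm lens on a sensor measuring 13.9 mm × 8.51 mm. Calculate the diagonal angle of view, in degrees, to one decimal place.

Sensor diagonal = √(13.9² + 8.51²) = √265.6301 ≈ 16.2982 mm.
Angle of view α = 2·arctan(d/2f) with d = 16.2982 mm and f = 21.5 mm.
d/2f = 0.37903; arctan(0.37903) ≈ 20.7581°, so α ≈ 41.5161°.

41.5°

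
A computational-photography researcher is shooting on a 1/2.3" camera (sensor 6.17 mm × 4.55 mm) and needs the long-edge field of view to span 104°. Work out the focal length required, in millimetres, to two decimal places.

From α = 2·arctan(w/2f) we get f = w / (2·tan(α/2)).
With w = 6.17 mm and α/2 = 52°, tan(α/2) ≈ 1.27994, so f ≈ 6.17 / 2.55988 ≈ 2.4103 mm.

2.41 mm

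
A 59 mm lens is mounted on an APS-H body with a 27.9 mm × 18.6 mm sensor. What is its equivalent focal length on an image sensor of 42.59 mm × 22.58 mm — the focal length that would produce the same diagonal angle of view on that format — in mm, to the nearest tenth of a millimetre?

Sensor diagonal = √(27.9² + 18.6²) = √1124.3700 ≈ 33.5316 mm.
Sensor diagonal = √(42.59² + 22.58²) = √2323.7645 ≈ 48.2054 mm.
Equal angle of view means equal diagonal/f ratio, so f₂ = f₁ · (diagonal₂/diagonal₁) = 59 × 48.2054/33.5316.
f₂ = 59 × 1.43761 ≈ 84.819 mm.

84.8 mm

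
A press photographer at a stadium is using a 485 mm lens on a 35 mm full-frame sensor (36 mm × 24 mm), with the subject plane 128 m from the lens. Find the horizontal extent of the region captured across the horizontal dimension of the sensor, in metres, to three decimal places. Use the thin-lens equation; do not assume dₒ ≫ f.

9.465 m

dₒ: 128 m = 128000 mm.
Similar triangles through the lens centre give W/dₒ = w/dᵢ; with 1/f = 1/dₒ + 1/dᵢ this gives W = w·(dₒ − f)/f.
W = 36 mm × (128000 − 485) / 485 = 36 × 262.9175 ≈ 9465.031 mm = 9.46503 m.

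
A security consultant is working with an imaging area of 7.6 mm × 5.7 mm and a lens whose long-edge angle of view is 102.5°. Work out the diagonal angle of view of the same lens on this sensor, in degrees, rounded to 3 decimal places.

114.594°

From the long-edge AOV: f = 7.6 / (2·tan(51.25°)) = 7.6 / 2.49195 ≈ 3.0498 mm.
Sensor diagonal = √(7.6² + 5.7²) = √90.2500 ≈ 9.5000 mm.
Diagonal AOV = 2·arctan(9.5000 / (2 × 3.0498)) = 2·arctan(1.55747) ≈ 114.5936°.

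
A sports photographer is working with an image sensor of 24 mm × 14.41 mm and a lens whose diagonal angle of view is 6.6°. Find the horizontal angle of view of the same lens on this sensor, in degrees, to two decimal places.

Sensor diagonal = √(24² + 14.41²) = √783.6481 ≈ 27.9937 mm.
From the diagonal AOV: f = 27.9937 / (2·tan(3.3°)) = 27.9937 / 0.11532 ≈ 242.7497 mm.
Horizontal AOV = 2·arctan(24 / (2 × 242.7497)) = 2·arctan(0.04943) ≈ 5.6601°.

5.66°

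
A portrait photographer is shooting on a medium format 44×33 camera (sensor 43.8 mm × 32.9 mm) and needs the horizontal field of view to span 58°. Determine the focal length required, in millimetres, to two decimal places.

From α = 2·arctan(w/2f) we get f = w / (2·tan(α/2)).
With w = 43.8 mm and α/2 = 29°, tan(α/2) ≈ 0.55431, so f ≈ 43.8 / 1.10862 ≈ 39.5086 mm.

39.51 mm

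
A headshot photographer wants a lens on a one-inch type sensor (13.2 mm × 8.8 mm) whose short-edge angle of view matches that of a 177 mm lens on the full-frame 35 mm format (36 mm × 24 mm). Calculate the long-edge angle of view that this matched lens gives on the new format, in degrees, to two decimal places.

11.61°

Equal short-edge AOV ⇒ f₂ = f₁ · 8.8/24 = 177 × 0.36667 ≈ 64.9000 mm.
Long-edge AOV on the new format = 2·arctan(13.2 / (2 × 64.9000)) = 2·arctan(0.10169) ≈ 11.6135°.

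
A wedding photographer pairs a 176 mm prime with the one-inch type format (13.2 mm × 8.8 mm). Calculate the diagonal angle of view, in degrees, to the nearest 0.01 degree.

5.16°

Sensor diagonal = √(13.2² + 8.8²) = √251.6800 ≈ 15.8644 mm.
Angle of view α = 2·arctan(d/2f) with d = 15.8644 mm and f = 176 mm.
d/2f = 0.04507; arctan(0.04507) ≈ 2.5805°, so α ≈ 5.1611°.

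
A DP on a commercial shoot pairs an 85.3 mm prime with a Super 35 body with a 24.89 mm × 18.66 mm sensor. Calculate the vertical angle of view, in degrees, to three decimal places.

12.484°

Angle of view α = 2·arctan(h/2f) with h = 18.66 mm and f = 85.3 mm.
h/2f = 0.10938; arctan(0.10938) ≈ 6.2421°, so α ≈ 12.4842°.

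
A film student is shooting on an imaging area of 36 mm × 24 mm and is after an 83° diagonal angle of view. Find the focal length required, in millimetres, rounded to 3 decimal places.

Sensor diagonal = √(36² + 24²) = √1872.0000 ≈ 43.2666 mm.
From α = 2·arctan(d/2f) we get f = d / (2·tan(α/2)).
With d = 43.2666 mm and α/2 = 41.5°, tan(α/2) ≈ 0.88473, so f ≈ 43.2666 / 1.76945 ≈ 24.4520 mm.

24.452 mm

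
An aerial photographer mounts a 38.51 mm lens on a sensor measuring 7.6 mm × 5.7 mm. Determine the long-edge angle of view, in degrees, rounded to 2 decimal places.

Angle of view α = 2·arctan(w/2f) with w = 7.6 mm and f = 38.51 mm.
w/2f = 0.09868; arctan(0.09868) ≈ 5.6355°, so α ≈ 11.2709°.

11.27°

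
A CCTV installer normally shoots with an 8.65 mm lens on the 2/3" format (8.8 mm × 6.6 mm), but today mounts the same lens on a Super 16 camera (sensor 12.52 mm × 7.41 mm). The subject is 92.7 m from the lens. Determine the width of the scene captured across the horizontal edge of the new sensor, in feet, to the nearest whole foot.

440 ft

The focal length stays 8.65 mm; the relevant sensor dimension is now w = 12.52 mm. Object distance dₒ = 92.7 m = 92700 mm.
Thin-lens field width W = w·(dₒ − f)/f = 12.52 × (92700 − 8.65)/8.65 ≈ 134161.353 mm = 134161.353/304.8 ft = 440.162 ft.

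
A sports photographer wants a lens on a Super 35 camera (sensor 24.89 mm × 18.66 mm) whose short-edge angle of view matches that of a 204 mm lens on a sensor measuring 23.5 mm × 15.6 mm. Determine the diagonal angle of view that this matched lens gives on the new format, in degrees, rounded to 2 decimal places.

7.29°

Equal short-edge AOV ⇒ f₂ = f₁ · 18.66/15.6 = 204 × 1.19615 ≈ 244.0154 mm.
Sensor diagonal = √(24.89² + 18.66²) = √967.7077 ≈ 31.1080 mm.
Diagonal AOV on the new format = 2·arctan(31.1080 / (2 × 244.0154)) = 2·arctan(0.06374) ≈ 7.2944°.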